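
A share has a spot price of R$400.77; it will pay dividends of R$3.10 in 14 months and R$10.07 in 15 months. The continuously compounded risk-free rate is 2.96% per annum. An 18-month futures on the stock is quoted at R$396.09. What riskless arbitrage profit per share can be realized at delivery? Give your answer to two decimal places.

R$9.60 per share

PV(dividends) I = 3.10·e^(−0.0296·14/12) + 10.07·e^(−0.0296·15/12) = 12.6990
Fair futures F* = (S − I)·e^(rT) = (400.77 − 12.6990)·e^0.044400 = 388.0710 × 1.045400 = 405.6894
Market R$396.09 < fair 405.6894: forward underpriced → reverse cash-and-carry (short the stock, invest proceeds at r, pay the dividends, go long the forward).
Profit at T = |F_mkt − F*| = |396.09 − 405.6894| = R$9.60 per share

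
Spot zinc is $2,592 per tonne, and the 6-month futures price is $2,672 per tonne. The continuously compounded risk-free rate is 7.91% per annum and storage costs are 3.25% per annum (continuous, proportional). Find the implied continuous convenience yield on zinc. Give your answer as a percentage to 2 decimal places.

5.08%

F = S·e^((r+u−y)T) ⇒ (r+u−y) = ln(F/S)/T
ln(2672/2592) = 0.030397; /T ⇒ 0.060794
y = r + u − ln(F/S)/T = 0.0791 + 0.0325 − 0.060794 = 0.050806
y = 5.08%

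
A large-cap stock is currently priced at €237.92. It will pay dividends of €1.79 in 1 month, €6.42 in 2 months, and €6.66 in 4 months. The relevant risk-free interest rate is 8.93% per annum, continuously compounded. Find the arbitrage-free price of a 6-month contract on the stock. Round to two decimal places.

PV(dividends) I = 1.79·e^(−0.0893·1/12) + 6.42·e^(−0.0893·2/12) + 6.66·e^(−0.0893·4/12)
I = 1.7767 + 6.3252 + 6.4647 = 14.5666
F = (S − I)·e^(rT) = (237.92 − 14.5666) · e^(0.0893·6/12)
= 223.3534 · e^0.044650 = 223.3534 × 1.045662 = €233.55

€233.55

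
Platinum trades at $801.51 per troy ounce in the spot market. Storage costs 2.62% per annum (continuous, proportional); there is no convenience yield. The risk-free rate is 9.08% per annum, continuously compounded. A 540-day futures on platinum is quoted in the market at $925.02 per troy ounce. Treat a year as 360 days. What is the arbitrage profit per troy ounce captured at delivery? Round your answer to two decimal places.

Fair futures: F* = S·e^(carry·T), with carry = (r + u) = 0.0908 + 0.0262 = 0.1170
F* = 801.51 · e^(0.1170 × 540/360) = 801.51 · e^0.175500 = 801.51 × 1.191842 = $955.2733
Market $925.02 < fair $955.2733: forward underpriced → reverse cash-and-carry (short spot, go long the forward).
At maturity, profit = |F_mkt − F*| = |925.02 − 955.2733| = $30.25 per troy ounce

$30.25 per troy ounce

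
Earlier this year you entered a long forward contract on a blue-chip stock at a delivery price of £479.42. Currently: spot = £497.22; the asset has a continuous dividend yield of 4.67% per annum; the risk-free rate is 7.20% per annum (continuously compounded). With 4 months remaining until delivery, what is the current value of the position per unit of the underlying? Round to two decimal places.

Current fair forward for the remaining 4 months: F = S·e^((r − q)·T), (r − q) = 0.0720 − 0.0467 = 0.0253
F = 497.22 · e^(0.0253 × 4/12) = 497.22 × 1.008469 = 501.4310
Value of long forward = (F − K)·e^(−rT) = (501.4310 − 479.42) · e^(−0.0720·4/12)
= 22.0110 × 0.976286 = 21.49

£21.49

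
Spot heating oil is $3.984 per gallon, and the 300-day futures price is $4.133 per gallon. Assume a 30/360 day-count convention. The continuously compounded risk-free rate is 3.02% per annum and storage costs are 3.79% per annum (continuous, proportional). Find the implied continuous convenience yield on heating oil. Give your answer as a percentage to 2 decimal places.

2.40%

F = S·e^((r+u−y)T) ⇒ (r+u−y) = ln(F/S)/T
ln(4.133/3.984) = 0.036717; /T ⇒ 0.044060
y = r + u − ln(F/S)/T = 0.0302 + 0.0379 − 0.044060 = 0.024040
y = 2.40%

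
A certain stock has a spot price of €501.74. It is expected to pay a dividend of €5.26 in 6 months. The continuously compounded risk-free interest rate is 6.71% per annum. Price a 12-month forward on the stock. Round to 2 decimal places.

PV(dividends) I = 5.26·e^(−0.0671·6/12)
I = 5.0865
F = (S − I)·e^(rT) = (501.74 − 5.0865) · e^(0.0671·12/12)
= 496.6535 · e^0.067100 = 496.6535 × 1.069402 = €531.12

€531.12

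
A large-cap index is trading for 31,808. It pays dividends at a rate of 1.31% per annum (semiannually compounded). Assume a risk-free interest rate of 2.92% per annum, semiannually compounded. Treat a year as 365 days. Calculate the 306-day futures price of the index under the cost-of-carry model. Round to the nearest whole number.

32,236

F = S · (1+r/2)^(2T) / (1+q/2)^(2T)
= 31808 × 1.024601 / 1.011007 = 31808 × 1.013446
F = 32,236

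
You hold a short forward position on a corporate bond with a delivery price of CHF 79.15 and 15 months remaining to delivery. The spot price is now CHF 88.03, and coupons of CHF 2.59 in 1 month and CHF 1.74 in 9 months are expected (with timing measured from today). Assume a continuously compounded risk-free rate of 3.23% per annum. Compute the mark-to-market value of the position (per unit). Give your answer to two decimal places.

-CHF 7.73

PV(remaining coupons) I = 2.59·e^(−0.0323·1/12) + 1.74·e^(−0.0323·9/12) = 4.2814
Current forward F = (S − I)·e^(rT) = (88.03 − 4.2814)·e^(0.0323·15/12) = 83.7486 × 1.041201 = 87.1991
Value (long) = (F − K)·e^(−rT) = (87.1991 − 79.15) × 0.960429 = 7.7306
Short position value = −(long value) = -CHF 7.73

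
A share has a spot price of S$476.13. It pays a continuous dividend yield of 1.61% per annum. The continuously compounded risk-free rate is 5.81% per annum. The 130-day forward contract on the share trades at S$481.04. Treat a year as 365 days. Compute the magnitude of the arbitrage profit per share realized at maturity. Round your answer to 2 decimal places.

Fair forward: F* = S·e^(carry·T), with carry = (r − q) = 0.0581 − 0.0161 = 0.0420
F* = 476.13 · e^(0.0420 × 130/365) = 476.13 · e^0.014959 = 476.13 × 1.015071 = S$483.3058
Market S$481.04 < fair S$483.3058: forward underpriced → reverse cash-and-carry (short spot, go long the forward).
At maturity, profit = |F_mkt − F*| = |481.04 − 483.3058| = S$2.27 per share

S$2.27 per share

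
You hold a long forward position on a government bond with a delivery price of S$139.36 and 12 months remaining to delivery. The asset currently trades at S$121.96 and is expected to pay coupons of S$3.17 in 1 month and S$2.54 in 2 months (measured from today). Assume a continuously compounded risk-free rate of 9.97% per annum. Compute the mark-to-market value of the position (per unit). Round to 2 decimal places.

-S$9.82

PV(remaining coupons) I = 3.17·e^(−0.0997·1/12) + 2.54·e^(−0.0997·2/12) = 5.6419
Current forward F = (S − I)·e^(rT) = (121.96 − 5.6419)·e^(0.0997·12/12) = 116.3181 × 1.104839 = 128.5128
Value (long) = (F − K)·e^(−rT) = (128.5128 − 139.36) × 0.905109 = -9.8179
Value = -S$9.82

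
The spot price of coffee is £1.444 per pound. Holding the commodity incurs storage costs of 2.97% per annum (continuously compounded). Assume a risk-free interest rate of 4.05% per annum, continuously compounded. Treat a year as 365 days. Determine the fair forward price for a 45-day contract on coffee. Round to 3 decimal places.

£1.457 per pound

Net carry = r + u − y = 0.0405 + 0.0297 − 0.0000 = 0.0702
F = S·e^((r+u−y)T) = 1.444 · e^(0.0702 × 45/365) = 1.444 · e^0.008655
= 1.444 × 1.008693 = £1.457 per pound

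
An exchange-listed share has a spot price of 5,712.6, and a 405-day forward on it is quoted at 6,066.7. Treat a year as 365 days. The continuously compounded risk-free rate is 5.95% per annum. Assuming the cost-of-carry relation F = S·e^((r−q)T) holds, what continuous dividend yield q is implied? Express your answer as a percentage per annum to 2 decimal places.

From F = S·e^((r−q)T): (r − q) = ln(F/S)/T
ln(6066.7/5712.6) = ln(1.061986) = 0.060141
(r − q) = 0.060141 / (405/365) = 0.054201
q = r − ln(F/S)/T = 0.0595 − 0.054201 = 0.005299
q = 0.53%

0.53%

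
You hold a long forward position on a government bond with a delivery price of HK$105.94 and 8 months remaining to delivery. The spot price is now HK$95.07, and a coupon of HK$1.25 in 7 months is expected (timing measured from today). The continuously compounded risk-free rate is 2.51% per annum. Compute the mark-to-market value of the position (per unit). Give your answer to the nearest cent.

-HK$10.34

PV(remaining coupons) I = 1.25·e^(−0.0251·7/12) = 1.2318
Current forward F = (S − I)·e^(rT) = (95.07 − 1.2318)·e^(0.0251·8/12) = 93.8382 × 1.016874 = 95.4216
Value (long) = (F − K)·e^(−rT) = (95.4216 − 105.94) × 0.983406 = -10.3439
Value = -HK$10.34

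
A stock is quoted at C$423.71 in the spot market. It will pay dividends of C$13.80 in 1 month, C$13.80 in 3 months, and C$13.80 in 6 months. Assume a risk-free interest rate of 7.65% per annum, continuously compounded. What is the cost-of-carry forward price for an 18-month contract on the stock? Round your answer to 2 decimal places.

PV(dividends) I = 13.80·e^(−0.0765·1/12) + 13.80·e^(−0.0765·3/12) + 13.80·e^(−0.0765·6/12)
I = 13.7123 + 13.5386 + 13.2821 = 40.5330
F = (S − I)·e^(rT) = (423.71 − 40.5330) · e^(0.0765·18/12)
= 383.1770 · e^0.114750 = 383.1770 × 1.121593 = C$429.77

C$429.77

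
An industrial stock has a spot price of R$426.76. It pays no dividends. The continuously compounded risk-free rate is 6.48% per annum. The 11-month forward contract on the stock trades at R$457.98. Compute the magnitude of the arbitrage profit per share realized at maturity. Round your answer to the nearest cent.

R$5.10 per share

Fair forward: F* = S·e^(carry·T), with carry = r = 0.0648
F* = 426.76 · e^(0.0648 × 11/12) = 426.76 · e^0.059400 = 426.76 × 1.061200 = R$452.8777
Market R$457.98 > fair R$452.8777: forward overpriced → cash-and-carry (buy spot, short the forward).
At maturity, profit = |F_mkt − F*| = |457.98 − 452.8777| = R$5.10 per share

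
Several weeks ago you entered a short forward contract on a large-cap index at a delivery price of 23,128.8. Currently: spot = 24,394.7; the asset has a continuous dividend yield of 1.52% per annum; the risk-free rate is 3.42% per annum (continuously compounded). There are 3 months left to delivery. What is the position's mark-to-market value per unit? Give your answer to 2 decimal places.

Current fair forward for the remaining 3 months: F = S·e^((r − q)·T), (r − q) = 0.0342 − 0.0152 = 0.0190
F = 24394.7 · e^(0.0190 × 3/12) = 24394.7 × 1.00476130 = 24510.8505
Value of long forward = (F − K)·e^(−rT) = (24510.8505 − 23128.8) · e^(−0.0342·3/12)
= 1382.0505 × 0.99148645 = 1370.28
Short position value = −(long value) = -1370.28

-1370.28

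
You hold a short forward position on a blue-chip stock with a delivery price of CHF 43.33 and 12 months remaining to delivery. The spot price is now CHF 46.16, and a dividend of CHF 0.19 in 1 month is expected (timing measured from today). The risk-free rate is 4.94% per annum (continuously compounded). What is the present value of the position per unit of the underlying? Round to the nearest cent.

-CHF 4.73

PV(remaining dividends) I = 0.19·e^(−0.0494·1/12) = 0.1892
Current forward F = (S − I)·e^(rT) = (46.16 − 0.1892)·e^(0.0494·12/12) = 45.9708 × 1.050641 = 48.2988
Value (long) = (F − K)·e^(−rT) = (48.2988 − 43.33) × 0.951800 = 4.7293
Short position value = −(long value) = -CHF 4.73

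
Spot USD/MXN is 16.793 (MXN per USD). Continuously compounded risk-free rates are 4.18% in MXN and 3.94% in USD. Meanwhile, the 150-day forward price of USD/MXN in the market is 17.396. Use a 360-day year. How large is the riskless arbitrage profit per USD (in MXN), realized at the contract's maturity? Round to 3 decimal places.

0.586 per USD (in MXN)

Fair forward: F* = S·e^(carry·T), with carry = (r_MXN − r_USD) = 0.0418 − 0.0394 = 0.0024
F* = 16.793 · e^(0.0024 × 150/360) = 16.793 · e^0.001000 = 16.793 × 1.001001 = 16.8098
Market 17.396 > fair 16.8098: forward overpriced → cash-and-carry (buy spot, short the forward).
At maturity, profit = |F_mkt − F*| = |17.396 − 16.8098| = 0.586 per USD (in MXN)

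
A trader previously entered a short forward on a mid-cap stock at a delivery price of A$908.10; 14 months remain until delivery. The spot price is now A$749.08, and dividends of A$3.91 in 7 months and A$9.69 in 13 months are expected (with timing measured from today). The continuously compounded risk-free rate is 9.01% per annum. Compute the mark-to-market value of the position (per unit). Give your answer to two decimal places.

PV(remaining dividends) I = 3.91·e^(−0.0901·7/12) + 9.69·e^(−0.0901·13/12) = 12.4987
Current forward F = (S − I)·e^(rT) = (749.08 − 12.4987)·e^(0.0901·14/12) = 736.5813 × 1.110840 = 818.2240
Value (long) = (F − K)·e^(−rT) = (818.2240 − 908.10) × 0.900219 = -80.9081
Short position value = −(long value) = A$80.91

A$80.91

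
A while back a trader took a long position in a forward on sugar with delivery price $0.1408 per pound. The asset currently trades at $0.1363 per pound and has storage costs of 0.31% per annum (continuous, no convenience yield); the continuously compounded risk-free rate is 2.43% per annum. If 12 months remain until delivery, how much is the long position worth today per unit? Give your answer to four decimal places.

Current fair forward for the remaining 12 months: F = S·e^((r + u)·T), (r + u) = 0.0243 + 0.0031 = 0.0274
F = 0.1363 · e^(0.0274 × 12/12) = 0.1363 × 1.027779 = 0.1401
Value of long forward = (F − K)·e^(−rT) = (0.1401 − 0.1408) · e^(−0.0243·12/12)
= -0.0007 × 0.975993 = -0.0007

-$0.0007 per pound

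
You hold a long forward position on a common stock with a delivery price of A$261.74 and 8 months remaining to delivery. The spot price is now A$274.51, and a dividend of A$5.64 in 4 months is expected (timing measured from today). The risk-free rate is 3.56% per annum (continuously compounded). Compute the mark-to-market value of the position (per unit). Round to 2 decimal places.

A$13.34

PV(remaining dividends) I = 5.64·e^(−0.0356·4/12) = 5.5735
Current forward F = (S − I)·e^(rT) = (274.51 − 5.5735)·e^(0.0356·8/12) = 268.9365 × 1.024017 = 275.3955
Value (long) = (F − K)·e^(−rT) = (275.3955 − 261.74) × 0.976546 = 13.3352
Value = A$13.34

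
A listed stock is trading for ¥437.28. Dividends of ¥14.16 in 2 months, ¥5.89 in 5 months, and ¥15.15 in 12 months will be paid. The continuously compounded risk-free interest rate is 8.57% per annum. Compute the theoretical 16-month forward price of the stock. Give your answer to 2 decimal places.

¥452.60

PV(dividends) I = 14.16·e^(−0.0857·2/12) + 5.89·e^(−0.0857·5/12) + 15.15·e^(−0.0857·12/12)
I = 13.9592 + 5.6834 + 13.9057 = 33.5483
F = (S − I)·e^(rT) = (437.28 − 33.5483) · e^(0.0857·16/12)
= 403.7317 · e^0.114267 = 403.7317 × 1.121051 = ¥452.60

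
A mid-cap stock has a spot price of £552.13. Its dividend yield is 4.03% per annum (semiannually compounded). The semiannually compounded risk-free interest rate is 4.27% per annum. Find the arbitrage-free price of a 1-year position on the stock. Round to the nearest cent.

F = S · (1+r/2)^(2T) / (1+q/2)^(2T)
= 552.13 × 1.043156 / 1.040706 = 552.13 × 1.002354
F = £553.43

£553.43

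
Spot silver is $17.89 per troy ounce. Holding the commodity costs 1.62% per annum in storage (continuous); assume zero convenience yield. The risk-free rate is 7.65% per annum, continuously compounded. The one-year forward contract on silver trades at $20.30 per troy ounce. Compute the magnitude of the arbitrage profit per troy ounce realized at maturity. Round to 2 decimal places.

$0.67 per troy ounce

Fair forward: F* = S·e^(carry·T), with carry = (r + u) = 0.0765 + 0.0162 = 0.0927
F* = 17.89 · e^(0.0927 × 12/12) = 17.89 · e^0.092700 = 17.89 × 1.097133 = $19.6277
Market $20.30 > fair $19.6277: forward overpriced → cash-and-carry (buy spot, short the forward).
At maturity, profit = |F_mkt − F*| = |20.30 − 19.6277| = $0.67 per troy ounce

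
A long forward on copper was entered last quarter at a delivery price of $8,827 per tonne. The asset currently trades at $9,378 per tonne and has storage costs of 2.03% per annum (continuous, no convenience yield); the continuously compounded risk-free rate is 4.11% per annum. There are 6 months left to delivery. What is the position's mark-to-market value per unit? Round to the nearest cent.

Current fair forward for the remaining 6 months: F = S·e^((r + u)·T), (r + u) = 0.0411 + 0.0203 = 0.0614
F = 9378 · e^(0.0614 × 6/12) = 9378 × 1.03117610 = 9670.3695
Value of long forward = (F − K)·e^(−rT) = (9670.3695 − 8827) · e^(−0.0411·6/12)
= 843.3695 × 0.97965971 = 826.22

$826.22 per tonne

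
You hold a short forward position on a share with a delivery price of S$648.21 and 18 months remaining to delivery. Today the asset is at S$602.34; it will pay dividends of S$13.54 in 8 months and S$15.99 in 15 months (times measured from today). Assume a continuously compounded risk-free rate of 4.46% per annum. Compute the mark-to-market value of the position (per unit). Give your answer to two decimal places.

S$32.19

PV(remaining dividends) I = 13.54·e^(−0.0446·8/12) + 15.99·e^(−0.0446·15/12) = 28.2663
Current forward F = (S − I)·e^(rT) = (602.34 − 28.2663)·e^(0.0446·18/12) = 574.0737 × 1.069189 = 613.7933
Value (long) = (F − K)·e^(−rT) = (613.7933 − 648.21) × 0.935289 = -32.1896
Short position value = −(long value) = S$32.19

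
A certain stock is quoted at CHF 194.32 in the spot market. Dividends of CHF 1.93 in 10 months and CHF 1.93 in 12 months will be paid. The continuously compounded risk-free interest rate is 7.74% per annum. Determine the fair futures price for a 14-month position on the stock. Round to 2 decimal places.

PV(dividends) I = 1.93·e^(−0.0774·10/12) + 1.93·e^(−0.0774·12/12)
I = 1.8094 + 1.7863 = 3.5957
F = (S − I)·e^(rT) = (194.32 − 3.5957) · e^(0.0774·14/12)
= 190.7243 · e^0.090300 = 190.7243 × 1.094503 = CHF 208.75

CHF 208.75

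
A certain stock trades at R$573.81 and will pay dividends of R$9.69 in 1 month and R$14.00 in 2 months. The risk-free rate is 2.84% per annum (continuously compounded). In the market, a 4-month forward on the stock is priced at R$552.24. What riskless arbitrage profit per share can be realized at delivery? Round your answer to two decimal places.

PV(dividends) I = 9.69·e^(−0.0284·1/12) + 14.00·e^(−0.0284·2/12) = 23.6010
Fair forward F* = (S − I)·e^(rT) = (573.81 − 23.6010)·e^0.009467 = 550.2090 × 1.009512 = 555.4426
Market R$552.24 < fair 555.4426: forward underpriced → reverse cash-and-carry (short the stock, invest proceeds at r, pay the dividends, go long the forward).
Profit at T = |F_mkt − F*| = |552.24 − 555.4426| = R$3.20 per share

R$3.20 per share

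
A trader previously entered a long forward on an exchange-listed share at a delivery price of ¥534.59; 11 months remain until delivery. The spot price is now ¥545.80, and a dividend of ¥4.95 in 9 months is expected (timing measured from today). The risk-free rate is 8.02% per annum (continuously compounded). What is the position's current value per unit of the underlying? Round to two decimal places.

PV(remaining dividends) I = 4.95·e^(−0.0802·9/12) = 4.6610
Current forward F = (S − I)·e^(rT) = (545.80 − 4.6610)·e^(0.0802·11/12) = 541.1390 × 1.076286 = 582.4203
Value (long) = (F − K)·e^(−rT) = (582.4203 − 534.59) × 0.929121 = 44.4401
Value = ¥44.44

¥44.44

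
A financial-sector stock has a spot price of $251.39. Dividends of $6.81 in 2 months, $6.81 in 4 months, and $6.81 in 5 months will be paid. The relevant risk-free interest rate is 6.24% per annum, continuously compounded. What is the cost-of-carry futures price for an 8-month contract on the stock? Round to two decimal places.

PV(dividends) I = 6.81·e^(−0.0624·2/12) + 6.81·e^(−0.0624·4/12) + 6.81·e^(−0.0624·5/12)
I = 6.7395 + 6.6698 + 6.6352 = 20.0445
F = (S − I)·e^(rT) = (251.39 − 20.0445) · e^(0.0624·8/12)
= 231.3455 · e^0.041600 = 231.3455 × 1.042477 = $241.17

$241.17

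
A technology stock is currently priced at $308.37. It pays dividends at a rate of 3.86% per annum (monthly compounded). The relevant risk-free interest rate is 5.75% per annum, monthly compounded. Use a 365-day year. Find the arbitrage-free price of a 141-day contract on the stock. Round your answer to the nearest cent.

F = S · (1+r/12)^(12T) / (1+q/12)^(12T)
= 308.37 × 1.022407 / 1.014999 = 308.37 × 1.007299
F = $310.62

$310.62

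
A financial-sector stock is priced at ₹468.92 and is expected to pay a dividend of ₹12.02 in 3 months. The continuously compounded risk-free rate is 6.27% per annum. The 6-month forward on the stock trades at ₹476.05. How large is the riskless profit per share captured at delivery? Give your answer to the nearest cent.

₹4.41 per share

PV(dividends) I = 12.02·e^(−0.0627·3/12) = 11.8331
Fair forward F* = (S − I)·e^(rT) = (468.92 − 11.8331)·e^0.031350 = 457.0869 × 1.031847 = 471.6437
Market ₹476.05 > fair 471.6437: forward overpriced → cash-and-carry (borrow at r, buy the stock and collect the dividends, short the forward).
Profit at T = |F_mkt − F*| = |476.05 − 471.6437| = ₹4.41 per share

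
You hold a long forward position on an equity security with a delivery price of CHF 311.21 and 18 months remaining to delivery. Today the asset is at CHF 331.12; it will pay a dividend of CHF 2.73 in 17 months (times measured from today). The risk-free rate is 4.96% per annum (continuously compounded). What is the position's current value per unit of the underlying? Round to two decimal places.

PV(remaining dividends) I = 2.73·e^(−0.0496·17/12) = 2.5448
Current forward F = (S − I)·e^(rT) = (331.12 − 2.5448)·e^(0.0496·18/12) = 328.5752 × 1.077238 = 353.9537
Value (long) = (F − K)·e^(−rT) = (353.9537 − 311.21) × 0.928300 = 39.6790
Value = CHF 39.68

CHF 39.68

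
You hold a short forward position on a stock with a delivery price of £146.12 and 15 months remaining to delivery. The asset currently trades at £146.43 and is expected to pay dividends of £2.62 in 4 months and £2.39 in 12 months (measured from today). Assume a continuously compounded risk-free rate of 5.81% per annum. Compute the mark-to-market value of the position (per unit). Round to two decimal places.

PV(remaining dividends) I = 2.62·e^(−0.0581·4/12) + 2.39·e^(−0.0581·12/12) = 4.8248
Current forward F = (S − I)·e^(rT) = (146.43 − 4.8248)·e^(0.0581·15/12) = 141.6052 × 1.075327 = 152.2719
Value (long) = (F − K)·e^(−rT) = (152.2719 − 146.12) × 0.929949 = 5.7210
Short position value = −(long value) = -£5.72

-£5.72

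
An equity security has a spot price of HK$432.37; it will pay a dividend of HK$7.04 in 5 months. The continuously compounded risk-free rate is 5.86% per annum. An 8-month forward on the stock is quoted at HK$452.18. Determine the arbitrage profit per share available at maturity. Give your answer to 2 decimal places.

HK$9.73 per share

PV(dividends) I = 7.04·e^(−0.0586·5/12) = 6.8702
Fair forward F* = (S − I)·e^(rT) = (432.37 − 6.8702)·e^0.039067 = 425.4998 × 1.039840 = 442.4517
Market HK$452.18 > fair 442.4517: forward overpriced → cash-and-carry (borrow at r, buy the stock and collect the dividends, short the forward).
Profit at T = |F_mkt − F*| = |452.18 − 442.4517| = HK$9.73 per share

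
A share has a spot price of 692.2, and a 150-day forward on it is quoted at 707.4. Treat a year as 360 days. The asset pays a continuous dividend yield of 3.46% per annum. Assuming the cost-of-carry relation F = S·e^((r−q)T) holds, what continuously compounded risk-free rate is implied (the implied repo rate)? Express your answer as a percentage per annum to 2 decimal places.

8.67%

From F = S·e^((r−q)T): (r − q) = ln(F/S)/T
ln(707.4/692.2) = ln(1.021959) = 0.021721
(r − q) = 0.021721 / (150/360) = 0.052130
r = ln(F/S)/T + q = 0.052130 + 0.0346 = 0.086730
r = 8.67%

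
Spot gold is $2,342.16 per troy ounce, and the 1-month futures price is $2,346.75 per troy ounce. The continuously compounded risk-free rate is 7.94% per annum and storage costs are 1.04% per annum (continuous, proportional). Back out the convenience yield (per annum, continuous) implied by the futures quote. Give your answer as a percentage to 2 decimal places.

F = S·e^((r+u−y)T) ⇒ (r+u−y) = ln(F/S)/T
ln(2346.75/2342.16) = 0.001958; /T ⇒ 0.023496
y = r + u − ln(F/S)/T = 0.0794 + 0.0104 − 0.023496 = 0.066304
y = 6.63%

6.63%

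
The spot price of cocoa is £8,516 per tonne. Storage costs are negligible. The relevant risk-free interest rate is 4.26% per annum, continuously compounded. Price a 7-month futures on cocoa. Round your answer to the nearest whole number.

£8,730 per tonne

F = S·e^(rT) = 8516 · e^(0.0426 × 7/12) = 8516 · e^0.024850
= 8516 × 1.025161 = £8,730 per tonne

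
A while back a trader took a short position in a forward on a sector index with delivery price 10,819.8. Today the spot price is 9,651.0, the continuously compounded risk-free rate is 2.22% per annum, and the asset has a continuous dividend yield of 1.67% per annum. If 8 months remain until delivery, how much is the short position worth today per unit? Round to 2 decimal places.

1116.70

Current fair forward for the remaining 8 months: F = S·e^((r − q)·T), (r − q) = 0.0222 − 0.0167 = 0.0055
F = 9651.0 · e^(0.0055 × 8/12) = 9651.0 × 1.00367340 = 9686.4520
Value of long forward = (F − K)·e^(−rT) = (9686.4520 − 10819.8) · e^(−0.0222·8/12)
= -1133.3480 × 0.98530898 = -1116.70
Short position value = −(long value) = 1116.70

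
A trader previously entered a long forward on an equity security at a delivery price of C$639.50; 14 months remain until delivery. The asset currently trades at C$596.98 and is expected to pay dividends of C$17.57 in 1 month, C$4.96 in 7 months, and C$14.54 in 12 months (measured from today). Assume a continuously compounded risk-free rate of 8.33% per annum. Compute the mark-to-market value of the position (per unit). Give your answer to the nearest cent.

-C$18.85

PV(remaining dividends) I = 17.57·e^(−0.0833·1/12) + 4.96·e^(−0.0833·7/12) + 14.54·e^(−0.0833·12/12) = 35.5511
Current forward F = (S − I)·e^(rT) = (596.98 − 35.5511)·e^(0.0833·14/12) = 561.4289 × 1.102062 = 618.7295
Value (long) = (F − K)·e^(−rT) = (618.7295 − 639.50) × 0.907390 = -18.8469
Value = -C$18.85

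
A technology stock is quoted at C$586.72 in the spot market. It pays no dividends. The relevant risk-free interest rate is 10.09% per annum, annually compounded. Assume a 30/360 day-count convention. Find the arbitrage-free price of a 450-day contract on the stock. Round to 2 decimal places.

C$661.63

F = S · (1+r)^T
= 586.72 × 1.127677
F = C$661.63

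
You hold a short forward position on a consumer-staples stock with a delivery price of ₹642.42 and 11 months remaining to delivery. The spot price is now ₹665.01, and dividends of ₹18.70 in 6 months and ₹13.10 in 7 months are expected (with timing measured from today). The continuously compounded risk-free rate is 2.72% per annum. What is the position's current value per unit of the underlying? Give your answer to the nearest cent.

PV(remaining dividends) I = 18.70·e^(−0.0272·6/12) + 13.10·e^(−0.0272·7/12) = 31.3412
Current forward F = (S − I)·e^(rT) = (665.01 − 31.3412)·e^(0.0272·11/12) = 633.6688 × 1.025247 = 649.6670
Value (long) = (F − K)·e^(−rT) = (649.6670 − 642.42) × 0.975375 = 7.0685
Short position value = −(long value) = -₹7.07

-₹7.07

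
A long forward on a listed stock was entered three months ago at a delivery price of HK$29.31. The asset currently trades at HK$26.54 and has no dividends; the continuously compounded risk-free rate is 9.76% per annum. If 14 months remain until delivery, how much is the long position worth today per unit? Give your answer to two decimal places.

Current fair forward for the remaining 14 months: F = S·e^(r·T), r = 0.0976
F = 26.54 · e^(0.0976 × 14/12) = 26.54 × 1.120603 = 29.7408
Value of long forward = (F − K)·e^(−rT) = (29.7408 − 29.31) · e^(−0.0976·14/12)
= 0.4308 × 0.892377 = 0.38

HK$0.38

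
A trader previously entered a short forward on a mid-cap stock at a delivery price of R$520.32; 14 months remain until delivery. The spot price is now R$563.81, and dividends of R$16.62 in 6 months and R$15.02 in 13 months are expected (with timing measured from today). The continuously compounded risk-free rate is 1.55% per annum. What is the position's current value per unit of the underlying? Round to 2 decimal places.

PV(remaining dividends) I = 16.62·e^(−0.0155·6/12) + 15.02·e^(−0.0155·13/12) = 31.2616
Current forward F = (S − I)·e^(rT) = (563.81 − 31.2616)·e^(0.0155·14/12) = 532.5484 × 1.018248 = 542.2663
Value (long) = (F − K)·e^(−rT) = (542.2663 − 520.32) × 0.982079 = 21.5530
Short position value = −(long value) = -R$21.55

-R$21.55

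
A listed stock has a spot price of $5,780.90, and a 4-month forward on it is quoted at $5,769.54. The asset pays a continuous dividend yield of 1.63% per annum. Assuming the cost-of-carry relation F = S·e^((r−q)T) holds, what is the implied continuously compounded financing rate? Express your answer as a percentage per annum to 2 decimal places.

From F = S·e^((r−q)T): (r − q) = ln(F/S)/T
ln(5769.54/5780.90) = ln(0.998035) = -0.001967
(r − q) = -0.001967 / (4/12) = -0.005901
r = ln(F/S)/T + q = -0.005901 + 0.0163 = 0.010399
r = 1.04%

1.04%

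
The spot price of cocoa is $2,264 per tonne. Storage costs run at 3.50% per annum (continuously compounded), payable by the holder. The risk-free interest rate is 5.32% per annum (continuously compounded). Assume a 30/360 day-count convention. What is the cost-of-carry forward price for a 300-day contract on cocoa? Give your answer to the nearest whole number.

$2,437 per tonne

Net carry = r + u − y = 0.0532 + 0.0350 − 0.0000 = 0.0882
F = S·e^((r+u−y)T) = 2264 · e^(0.0882 × 300/360) = 2264 · e^0.073500
= 2264 × 1.076269 = $2,437 per tonne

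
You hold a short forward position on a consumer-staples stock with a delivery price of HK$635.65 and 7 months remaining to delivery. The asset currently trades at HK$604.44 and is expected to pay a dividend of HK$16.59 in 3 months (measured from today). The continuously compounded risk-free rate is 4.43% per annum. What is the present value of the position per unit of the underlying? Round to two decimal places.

HK$31.40

PV(remaining dividends) I = 16.59·e^(−0.0443·3/12) = 16.4073
Current forward F = (S − I)·e^(rT) = (604.44 − 16.4073)·e^(0.0443·7/12) = 588.0327 × 1.026178 = 603.4262
Value (long) = (F − K)·e^(−rT) = (603.4262 − 635.65) × 0.974489 = -31.4017
Short position value = −(long value) = HK$31.40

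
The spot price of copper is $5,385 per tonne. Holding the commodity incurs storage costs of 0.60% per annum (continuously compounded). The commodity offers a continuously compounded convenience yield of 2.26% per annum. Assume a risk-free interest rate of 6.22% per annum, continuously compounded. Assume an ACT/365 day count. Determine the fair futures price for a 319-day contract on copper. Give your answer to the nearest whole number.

$5,604 per tonne

Net carry = r + u − y = 0.0622 + 0.0060 − 0.0226 = 0.0456
F = S·e^((r+u−y)T) = 5385 · e^(0.0456 × 319/365) = 5385 · e^0.039853
= 5385 × 1.040658 = $5,604 per tonne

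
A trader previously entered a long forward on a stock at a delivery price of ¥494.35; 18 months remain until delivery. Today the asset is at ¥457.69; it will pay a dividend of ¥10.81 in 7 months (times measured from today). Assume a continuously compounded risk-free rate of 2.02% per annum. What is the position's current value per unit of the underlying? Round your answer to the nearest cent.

-¥32.59

PV(remaining dividends) I = 10.81·e^(−0.0202·7/12) = 10.6834
Current forward F = (S − I)·e^(rT) = (457.69 − 10.6834)·e^(0.0202·18/12) = 447.0066 × 1.030764 = 460.7583
Value (long) = (F − K)·e^(−rT) = (460.7583 − 494.35) × 0.970154 = -32.5891
Value = -¥32.59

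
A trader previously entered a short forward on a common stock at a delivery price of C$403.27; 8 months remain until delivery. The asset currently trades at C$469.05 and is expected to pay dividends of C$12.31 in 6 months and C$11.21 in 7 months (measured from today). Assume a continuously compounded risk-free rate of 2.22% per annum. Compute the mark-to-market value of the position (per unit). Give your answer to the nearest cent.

-C$48.46

PV(remaining dividends) I = 12.31·e^(−0.0222·6/12) + 11.21·e^(−0.0222·7/12) = 23.2399
Current forward F = (S − I)·e^(rT) = (469.05 − 23.2399)·e^(0.0222·8/12) = 445.8101 × 1.014910 = 452.4571
Value (long) = (F − K)·e^(−rT) = (452.4571 − 403.27) × 0.985309 = 48.4645
Short position value = −(long value) = -C$48.46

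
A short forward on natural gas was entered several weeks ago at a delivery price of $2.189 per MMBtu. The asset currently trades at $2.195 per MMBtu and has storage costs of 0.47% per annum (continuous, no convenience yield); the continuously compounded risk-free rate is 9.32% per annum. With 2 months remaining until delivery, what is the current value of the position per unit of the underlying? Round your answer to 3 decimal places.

Current fair forward for the remaining 2 months: F = S·e^((r + u)·T), (r + u) = 0.0932 + 0.0047 = 0.0979
F = 2.195 · e^(0.0979 × 2/12) = 2.195 × 1.016451 = 2.2311
Value of long forward = (F − K)·e^(−rT) = (2.2311 − 2.189) · e^(−0.0932·2/12)
= 0.0421 × 0.984587 = 0.041
Short position value = −(long value) = -$0.041

-$0.041 per MMBtu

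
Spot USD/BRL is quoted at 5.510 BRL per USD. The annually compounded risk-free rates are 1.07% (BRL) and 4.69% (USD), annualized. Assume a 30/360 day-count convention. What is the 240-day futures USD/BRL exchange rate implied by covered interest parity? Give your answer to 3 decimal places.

By covered interest parity, F = S · (1+r_BRL)^T / (1+r_USD)^T
= 5.510 × 1.007121 / 1.031027 = 5.510 × 0.976813
F = 5.382 BRL per USD

5.382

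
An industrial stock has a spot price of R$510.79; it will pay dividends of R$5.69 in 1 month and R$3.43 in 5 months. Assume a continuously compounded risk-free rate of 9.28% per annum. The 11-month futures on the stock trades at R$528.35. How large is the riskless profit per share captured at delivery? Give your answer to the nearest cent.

PV(dividends) I = 5.69·e^(−0.0928·1/12) + 3.43·e^(−0.0928·5/12) = 8.9461
Fair futures F* = (S − I)·e^(rT) = (510.79 − 8.9461)·e^0.085067 = 501.8439 × 1.088790 = 546.4026
Market R$528.35 < fair 546.4026: forward underpriced → reverse cash-and-carry (short the stock, invest proceeds at r, pay the dividends, go long the forward).
Profit at T = |F_mkt − F*| = |528.35 − 546.4026| = R$18.05 per share

R$18.05 per share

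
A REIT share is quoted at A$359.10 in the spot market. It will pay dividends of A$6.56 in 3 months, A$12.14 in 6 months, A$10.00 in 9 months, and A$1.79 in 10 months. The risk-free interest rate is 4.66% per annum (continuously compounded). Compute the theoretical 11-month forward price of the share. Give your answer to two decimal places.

PV(dividends) I = 6.56·e^(−0.0466·3/12) + 12.14·e^(−0.0466·6/12) + 10.00·e^(−0.0466·9/12) + 1.79·e^(−0.0466·10/12)
I = 6.4840 + 11.8604 + 9.6565 + 1.7218 = 29.7227
F = (S − I)·e^(rT) = (359.10 − 29.7227) · e^(0.0466·11/12)
= 329.3773 · e^0.042717 = 329.3773 × 1.043643 = A$343.75

A$343.75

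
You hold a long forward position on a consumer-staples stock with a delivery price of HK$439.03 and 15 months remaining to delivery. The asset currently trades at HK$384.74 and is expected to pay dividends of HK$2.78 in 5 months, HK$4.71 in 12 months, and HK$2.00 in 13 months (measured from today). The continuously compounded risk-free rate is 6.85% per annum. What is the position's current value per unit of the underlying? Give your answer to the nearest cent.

-HK$27.22

PV(remaining dividends) I = 2.78·e^(−0.0685·5/12) + 4.71·e^(−0.0685·12/12) + 2.00·e^(−0.0685·13/12) = 8.9569
Current forward F = (S − I)·e^(rT) = (384.74 − 8.9569)·e^(0.0685·15/12) = 375.7831 × 1.089398 = 409.3774
Value (long) = (F − K)·e^(−rT) = (409.3774 − 439.03) × 0.917938 = -27.2192
Value = -HK$27.22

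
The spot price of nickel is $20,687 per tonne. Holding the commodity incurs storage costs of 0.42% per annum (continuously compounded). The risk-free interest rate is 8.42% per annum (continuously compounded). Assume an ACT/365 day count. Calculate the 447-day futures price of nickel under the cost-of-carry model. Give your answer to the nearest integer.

Net carry = r + u − y = 0.0842 + 0.0042 − 0.0000 = 0.0884
F = S·e^((r+u−y)T) = 20687 · e^(0.0884 × 447/365) = 20687 · e^0.108260
= 20687 × 1.114337 = $23,052 per tonne

$23,052 per tonne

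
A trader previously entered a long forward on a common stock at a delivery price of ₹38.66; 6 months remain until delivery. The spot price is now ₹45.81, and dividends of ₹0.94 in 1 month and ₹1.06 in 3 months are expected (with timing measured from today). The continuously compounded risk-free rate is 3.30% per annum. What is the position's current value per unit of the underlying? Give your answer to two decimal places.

PV(remaining dividends) I = 0.94·e^(−0.0330·1/12) + 1.06·e^(−0.0330·3/12) = 1.9887
Current forward F = (S − I)·e^(rT) = (45.81 − 1.9887)·e^(0.0330·6/12) = 43.8213 × 1.016637 = 44.5504
Value (long) = (F − K)·e^(−rT) = (44.5504 − 38.66) × 0.983635 = 5.7940
Value = ₹5.79

₹5.79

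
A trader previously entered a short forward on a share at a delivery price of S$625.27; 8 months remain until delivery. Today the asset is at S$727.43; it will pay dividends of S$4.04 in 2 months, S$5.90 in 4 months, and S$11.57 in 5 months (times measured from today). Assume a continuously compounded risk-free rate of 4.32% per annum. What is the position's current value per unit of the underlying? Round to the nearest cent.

-S$98.72

PV(remaining dividends) I = 4.04·e^(−0.0432·2/12) + 5.90·e^(−0.0432·4/12) + 11.57·e^(−0.0432·5/12) = 21.1903
Current forward F = (S − I)·e^(rT) = (727.43 − 21.1903)·e^(0.0432·8/12) = 706.2397 × 1.029219 = 726.8753
Value (long) = (F − K)·e^(−rT) = (726.8753 − 625.27) × 0.971611 = 98.7208
Short position value = −(long value) = -S$98.72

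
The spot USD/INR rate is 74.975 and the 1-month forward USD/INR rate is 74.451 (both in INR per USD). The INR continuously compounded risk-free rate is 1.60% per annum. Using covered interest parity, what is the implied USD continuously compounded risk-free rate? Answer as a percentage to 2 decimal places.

F = S·e^((r_INR − r_USD)T) ⇒ r_USD = r_INR − ln(F/S)/T
ln(74.451/74.975) = -0.007014; /(1/12) = -0.084168
r_USD = 0.0160 + 0.084168 = 0.100168
r_USD = 10.02%

10.02%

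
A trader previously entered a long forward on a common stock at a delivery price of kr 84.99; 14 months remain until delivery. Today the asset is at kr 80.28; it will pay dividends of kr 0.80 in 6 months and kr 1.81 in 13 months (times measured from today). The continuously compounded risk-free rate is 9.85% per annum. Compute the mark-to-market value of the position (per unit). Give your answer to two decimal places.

PV(remaining dividends) I = 0.80·e^(−0.0985·6/12) + 1.81·e^(−0.0985·13/12) = 2.3884
Current forward F = (S − I)·e^(rT) = (80.28 − 2.3884)·e^(0.0985·14/12) = 77.8916 × 1.121780 = 87.3772
Value (long) = (F − K)·e^(−rT) = (87.3772 − 84.99) × 0.891440 = 2.1280
Value = kr 2.13

kr 2.13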